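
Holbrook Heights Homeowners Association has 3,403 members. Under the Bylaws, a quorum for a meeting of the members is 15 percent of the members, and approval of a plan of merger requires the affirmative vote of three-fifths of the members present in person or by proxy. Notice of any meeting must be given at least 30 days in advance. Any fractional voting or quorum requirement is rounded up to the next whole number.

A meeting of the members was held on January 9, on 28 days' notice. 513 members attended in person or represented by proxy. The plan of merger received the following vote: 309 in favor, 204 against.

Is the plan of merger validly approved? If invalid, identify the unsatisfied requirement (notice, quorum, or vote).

Invalid — notice requirement not satisfied.

Notice: 28 days given; 30 required. Not satisfied.
Quorum: 15% of 3,403 = 510.45, rounded up to 511; 513 present. Satisfied.
Vote: requires three-fifths of those present (513); 3/5 of 513 = 307.80, rounded up to 308, so 308 needed; 309 in favor. Satisfied.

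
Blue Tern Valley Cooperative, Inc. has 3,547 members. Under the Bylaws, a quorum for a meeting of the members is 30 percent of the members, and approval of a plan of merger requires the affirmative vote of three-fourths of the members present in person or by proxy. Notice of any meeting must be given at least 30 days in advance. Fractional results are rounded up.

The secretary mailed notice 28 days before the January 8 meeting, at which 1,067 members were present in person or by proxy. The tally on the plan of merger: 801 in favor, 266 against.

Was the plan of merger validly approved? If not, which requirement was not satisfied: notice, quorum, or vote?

Notice: 28 days given; 30 required. Not satisfied.
Quorum: 30% of 3,547 = 1,064.10, rounded up to 1,065; 1,067 present. Satisfied.
Vote: requires three-fourths of those present (1,067); 3/4 of 1067 = 800.25, rounded up to 801, so 801 needed; 801 in favor. Satisfied.

Invalid — notice requirement not satisfied.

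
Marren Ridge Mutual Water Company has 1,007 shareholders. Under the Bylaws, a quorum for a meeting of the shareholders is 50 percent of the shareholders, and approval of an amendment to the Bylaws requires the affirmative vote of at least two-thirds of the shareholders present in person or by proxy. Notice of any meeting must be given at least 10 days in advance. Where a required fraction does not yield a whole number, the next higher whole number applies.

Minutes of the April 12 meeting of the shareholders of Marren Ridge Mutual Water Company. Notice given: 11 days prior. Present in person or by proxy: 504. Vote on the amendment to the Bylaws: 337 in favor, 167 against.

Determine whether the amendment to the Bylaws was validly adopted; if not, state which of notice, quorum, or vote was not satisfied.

Valid — all requirements satisfied.

Notice: 11 days given; 10 required. Satisfied.
Quorum: 50% of 1,007 = 503.50, rounded up to 504; 504 present. Satisfied.
Vote: requires two-thirds of those present (504); 2/3 of 504 = 336, so 336 needed; 337 in favor. Satisfied.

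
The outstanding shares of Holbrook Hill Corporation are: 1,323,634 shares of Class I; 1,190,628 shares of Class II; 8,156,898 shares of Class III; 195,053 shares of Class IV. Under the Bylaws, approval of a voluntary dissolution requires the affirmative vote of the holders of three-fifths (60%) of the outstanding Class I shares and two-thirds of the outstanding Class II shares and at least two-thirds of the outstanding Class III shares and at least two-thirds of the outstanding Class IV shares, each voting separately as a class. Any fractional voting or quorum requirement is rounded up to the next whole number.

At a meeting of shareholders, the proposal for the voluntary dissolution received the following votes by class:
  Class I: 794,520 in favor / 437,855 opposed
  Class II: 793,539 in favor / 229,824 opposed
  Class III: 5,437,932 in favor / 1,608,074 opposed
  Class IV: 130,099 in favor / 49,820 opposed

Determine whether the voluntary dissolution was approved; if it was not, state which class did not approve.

Not approved — the Class II shares did not give the required vote.

Class I: 3/5 of 1323634 = 794180.40, rounded up to 794181; 794,181 required, 794,520 in favor — approved.
Class II: 2/3 of 1190628 = 793752; 793,752 required, 793,539 in favor — not approved.
Class III: 2/3 of 8156898 = 5437932; 5,437,932 required, 5,437,932 in favor — approved.
Class IV: 2/3 of 195053 = 130035.33, rounded up to 130036; 130,036 required, 130,099 in favor — approved.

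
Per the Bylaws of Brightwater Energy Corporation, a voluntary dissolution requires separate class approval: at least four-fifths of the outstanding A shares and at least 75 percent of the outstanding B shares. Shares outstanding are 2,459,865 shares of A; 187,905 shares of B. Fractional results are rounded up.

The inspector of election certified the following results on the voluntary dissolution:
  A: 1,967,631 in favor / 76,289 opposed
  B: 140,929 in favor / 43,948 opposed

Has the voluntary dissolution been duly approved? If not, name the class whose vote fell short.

Not approved — the A shares did not give the required vote.

A: 4/5 of 2459865 = 1967892; 1,967,892 required, 1,967,631 in favor — not approved.
B: 3/4 of 187905 = 140928.75, rounded up to 140929; 140,929 required, 140,929 in favor — approved.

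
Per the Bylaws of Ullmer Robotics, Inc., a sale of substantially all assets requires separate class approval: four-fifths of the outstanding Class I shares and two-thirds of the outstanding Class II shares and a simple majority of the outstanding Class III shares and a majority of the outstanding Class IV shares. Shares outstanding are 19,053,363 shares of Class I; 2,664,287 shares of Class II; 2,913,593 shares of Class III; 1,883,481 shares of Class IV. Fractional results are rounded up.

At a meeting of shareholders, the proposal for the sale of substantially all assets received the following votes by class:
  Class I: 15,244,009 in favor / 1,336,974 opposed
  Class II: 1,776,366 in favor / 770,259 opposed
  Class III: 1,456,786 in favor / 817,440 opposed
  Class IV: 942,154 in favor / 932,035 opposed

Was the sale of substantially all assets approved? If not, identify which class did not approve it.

Not approved — the Class III shares did not give the required vote.

Class I: 4/5 of 19053363 = 15242690.40, rounded up to 15242691; 15,242,691 required, 15,244,009 in favor — approved.
Class II: 2/3 of 2664287 = 1776191.33, rounded up to 1776192; 1,776,192 required, 1,776,366 in favor — approved.
Class III: a majority of 2913593 is 1456797; 1,456,797 required, 1,456,786 in favor — not approved.
Class IV: a majority of 1883481 is 941741; 941,741 required, 942,154 in favor — approved.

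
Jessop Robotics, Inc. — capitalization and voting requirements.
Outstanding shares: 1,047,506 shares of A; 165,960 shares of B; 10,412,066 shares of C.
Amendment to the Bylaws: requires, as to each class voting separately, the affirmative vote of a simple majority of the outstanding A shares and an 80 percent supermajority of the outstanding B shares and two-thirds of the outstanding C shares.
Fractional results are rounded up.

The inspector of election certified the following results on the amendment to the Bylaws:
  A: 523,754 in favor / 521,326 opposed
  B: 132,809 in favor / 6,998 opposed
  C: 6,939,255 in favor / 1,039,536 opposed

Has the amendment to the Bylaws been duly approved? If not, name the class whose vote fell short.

A: a majority of 1047506 is 523754; 523,754 required, 523,754 in favor — approved.
B: 4/5 of 165960 = 132768; 132,768 required, 132,809 in favor — approved.
C: 2/3 of 10412066 = 6941377.33, rounded up to 6941378; 6,941,378 required, 6,939,255 in favor — not approved.

Not approved — the C shares did not give the required vote.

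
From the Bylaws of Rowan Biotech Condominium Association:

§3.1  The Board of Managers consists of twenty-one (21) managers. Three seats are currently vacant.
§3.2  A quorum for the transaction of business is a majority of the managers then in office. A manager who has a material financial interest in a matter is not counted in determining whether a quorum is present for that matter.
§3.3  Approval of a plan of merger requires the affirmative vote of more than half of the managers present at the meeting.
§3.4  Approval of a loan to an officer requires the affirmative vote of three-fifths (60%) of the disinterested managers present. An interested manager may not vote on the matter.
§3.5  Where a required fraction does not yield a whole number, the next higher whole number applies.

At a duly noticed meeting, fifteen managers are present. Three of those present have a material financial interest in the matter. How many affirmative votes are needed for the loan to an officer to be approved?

8

The loan to an officer requires three-fifths of the disinterested managers present (15 − 3 = 12).
3/5 of 12 = 7.20, rounded up to 8.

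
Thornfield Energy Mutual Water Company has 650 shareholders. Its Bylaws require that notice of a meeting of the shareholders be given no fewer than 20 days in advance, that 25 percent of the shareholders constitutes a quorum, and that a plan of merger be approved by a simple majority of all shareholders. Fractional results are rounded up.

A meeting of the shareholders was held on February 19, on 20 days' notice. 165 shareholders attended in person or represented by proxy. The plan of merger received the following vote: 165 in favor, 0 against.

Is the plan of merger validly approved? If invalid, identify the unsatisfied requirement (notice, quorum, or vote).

Invalid — vote requirement not satisfied.

Notice: 20 days given; 20 required. Satisfied.
Quorum: 25% of 650 = 162.50, rounded up to 163; 165 present. Satisfied.
Vote: requires a majority of all shareholders (650); a majority of 650 is 326, so 326 needed; 165 in favor. Not satisfied.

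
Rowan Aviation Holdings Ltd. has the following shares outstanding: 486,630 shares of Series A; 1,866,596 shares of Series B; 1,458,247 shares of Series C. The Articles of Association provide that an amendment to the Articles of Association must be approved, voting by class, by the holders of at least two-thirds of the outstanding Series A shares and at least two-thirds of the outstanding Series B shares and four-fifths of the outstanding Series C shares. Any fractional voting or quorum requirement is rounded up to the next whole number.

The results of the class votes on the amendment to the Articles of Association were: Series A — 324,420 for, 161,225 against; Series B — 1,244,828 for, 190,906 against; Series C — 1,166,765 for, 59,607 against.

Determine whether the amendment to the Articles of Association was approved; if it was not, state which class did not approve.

Series A: 2/3 of 486630 = 324420; 324,420 required, 324,420 in favor — approved.
Series B: 2/3 of 1866596 = 1244397.33, rounded up to 1244398; 1,244,398 required, 1,244,828 in favor — approved.
Series C: 4/5 of 1458247 = 1166597.60, rounded up to 1166598; 1,166,598 required, 1,166,765 in favor — approved.

Approved — every class gave the required vote.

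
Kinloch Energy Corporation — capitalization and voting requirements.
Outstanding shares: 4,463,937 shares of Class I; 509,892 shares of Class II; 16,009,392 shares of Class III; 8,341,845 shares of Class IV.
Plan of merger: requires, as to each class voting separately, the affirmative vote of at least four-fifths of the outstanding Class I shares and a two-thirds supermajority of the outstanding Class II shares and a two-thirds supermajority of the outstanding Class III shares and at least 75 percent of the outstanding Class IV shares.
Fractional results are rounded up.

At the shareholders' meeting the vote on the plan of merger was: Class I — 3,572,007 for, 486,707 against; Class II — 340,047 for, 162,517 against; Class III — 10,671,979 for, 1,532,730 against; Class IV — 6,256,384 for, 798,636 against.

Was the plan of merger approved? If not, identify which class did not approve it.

Class I: 4/5 of 4463937 = 3571149.60, rounded up to 3571150; 3,571,150 required, 3,572,007 in favor — approved.
Class II: 2/3 of 509892 = 339928; 339,928 required, 340,047 in favor — approved.
Class III: 2/3 of 16009392 = 10672928; 10,672,928 required, 10,671,979 in favor — not approved.
Class IV: 3/4 of 8341845 = 6256383.75, rounded up to 6256384; 6,256,384 required, 6,256,384 in favor — approved.

Not approved — the Class III shares did not give the required vote.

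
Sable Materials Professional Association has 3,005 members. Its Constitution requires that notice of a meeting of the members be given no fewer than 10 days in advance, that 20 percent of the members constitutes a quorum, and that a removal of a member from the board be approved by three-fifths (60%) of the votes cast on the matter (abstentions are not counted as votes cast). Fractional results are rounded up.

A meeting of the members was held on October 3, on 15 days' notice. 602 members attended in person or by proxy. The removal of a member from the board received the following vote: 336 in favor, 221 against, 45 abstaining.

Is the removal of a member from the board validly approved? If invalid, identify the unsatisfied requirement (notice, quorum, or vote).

Valid — all requirements satisfied.

Notice: 15 days given; 10 required. Satisfied.
Quorum: 20% of 3,005 = 601; 602 present. Satisfied.
Vote: requires three-fifths of the votes cast (602 − 45 abstaining = 557); 3/5 of 557 = 334.20, rounded up to 335, so 335 needed; 336 in favor. Satisfied.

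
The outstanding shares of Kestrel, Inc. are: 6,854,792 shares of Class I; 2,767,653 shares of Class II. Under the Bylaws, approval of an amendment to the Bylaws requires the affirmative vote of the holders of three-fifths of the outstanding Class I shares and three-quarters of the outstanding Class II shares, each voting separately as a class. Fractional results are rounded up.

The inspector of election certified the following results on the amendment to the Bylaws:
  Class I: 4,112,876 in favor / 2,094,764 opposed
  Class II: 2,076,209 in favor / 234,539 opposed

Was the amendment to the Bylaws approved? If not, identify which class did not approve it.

Class I: 3/5 of 6854792 = 4112875.20, rounded up to 4112876; 4,112,876 required, 4,112,876 in favor — approved.
Class II: 3/4 of 2767653 = 2075739.75, rounded up to 2075740; 2,075,740 required, 2,076,209 in favor — approved.

Approved — every class gave the required vote.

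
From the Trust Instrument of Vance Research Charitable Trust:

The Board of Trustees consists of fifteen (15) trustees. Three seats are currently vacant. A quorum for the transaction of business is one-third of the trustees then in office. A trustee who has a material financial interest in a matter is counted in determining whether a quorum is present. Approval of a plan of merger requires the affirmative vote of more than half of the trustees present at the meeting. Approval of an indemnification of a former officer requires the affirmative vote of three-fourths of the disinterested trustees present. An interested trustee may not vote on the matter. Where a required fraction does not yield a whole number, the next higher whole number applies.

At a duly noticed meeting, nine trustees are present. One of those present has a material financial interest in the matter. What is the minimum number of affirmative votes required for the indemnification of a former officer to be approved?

6

The indemnification of a former officer requires three-fourths of the disinterested trustees present (9 − 1 = 8).
3/4 of 8 = 6.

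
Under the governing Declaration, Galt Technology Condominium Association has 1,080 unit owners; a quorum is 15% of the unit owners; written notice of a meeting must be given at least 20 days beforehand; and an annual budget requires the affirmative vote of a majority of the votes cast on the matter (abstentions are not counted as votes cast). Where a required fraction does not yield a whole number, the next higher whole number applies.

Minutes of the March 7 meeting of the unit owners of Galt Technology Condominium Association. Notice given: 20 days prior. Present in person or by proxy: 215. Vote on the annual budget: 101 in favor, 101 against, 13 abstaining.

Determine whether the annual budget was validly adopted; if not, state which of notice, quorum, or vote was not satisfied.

Invalid — vote requirement not satisfied.

Notice: 20 days given; 20 required. Satisfied.
Quorum: 15% of 1,080 = 162; 215 present. Satisfied.
Vote: requires a majority of the votes cast (215 − 13 abstaining = 202); a majority of 202 is 102, so 102 needed; 101 in favor. Not satisfied.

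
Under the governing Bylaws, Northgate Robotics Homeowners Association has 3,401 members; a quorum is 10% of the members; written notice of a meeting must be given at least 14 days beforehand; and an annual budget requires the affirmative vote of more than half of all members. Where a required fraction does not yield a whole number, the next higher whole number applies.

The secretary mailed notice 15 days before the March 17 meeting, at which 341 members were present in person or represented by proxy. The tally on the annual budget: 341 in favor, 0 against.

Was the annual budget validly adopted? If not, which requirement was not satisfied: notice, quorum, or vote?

Invalid — vote requirement not satisfied.

Notice: 15 days given; 14 required. Satisfied.
Quorum: 10% of 3,401 = 340.10, rounded up to 341; 341 present. Satisfied.
Vote: requires a majority of all members (3,401); a majority of 3401 is 1701, so 1,701 needed; 341 in favor. Not satisfied.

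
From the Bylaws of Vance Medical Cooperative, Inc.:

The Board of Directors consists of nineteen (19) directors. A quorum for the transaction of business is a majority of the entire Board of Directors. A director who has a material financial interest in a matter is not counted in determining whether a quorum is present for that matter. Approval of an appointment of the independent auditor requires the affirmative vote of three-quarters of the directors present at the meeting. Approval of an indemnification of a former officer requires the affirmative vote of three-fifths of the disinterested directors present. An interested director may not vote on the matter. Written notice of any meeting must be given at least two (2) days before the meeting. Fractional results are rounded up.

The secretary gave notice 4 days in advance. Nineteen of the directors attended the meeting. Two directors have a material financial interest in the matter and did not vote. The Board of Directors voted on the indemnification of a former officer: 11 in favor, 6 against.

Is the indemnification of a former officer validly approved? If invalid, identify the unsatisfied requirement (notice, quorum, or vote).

Notice: 4 days given; 2 required (4 ≥ 2). Satisfied.
Quorum: 19 present, but the 2 interested directors do not count, leaving 17. Quorum is 10. Satisfied.
Vote: the indemnification of a former officer requires three-fifths of the disinterested directors present (19 − 2 = 17). 3/5 of 17 = 10.20, rounded up to 11, so 11 affirmative votes are needed; 11 voted in favor. Satisfied.

Valid — all requirements satisfied.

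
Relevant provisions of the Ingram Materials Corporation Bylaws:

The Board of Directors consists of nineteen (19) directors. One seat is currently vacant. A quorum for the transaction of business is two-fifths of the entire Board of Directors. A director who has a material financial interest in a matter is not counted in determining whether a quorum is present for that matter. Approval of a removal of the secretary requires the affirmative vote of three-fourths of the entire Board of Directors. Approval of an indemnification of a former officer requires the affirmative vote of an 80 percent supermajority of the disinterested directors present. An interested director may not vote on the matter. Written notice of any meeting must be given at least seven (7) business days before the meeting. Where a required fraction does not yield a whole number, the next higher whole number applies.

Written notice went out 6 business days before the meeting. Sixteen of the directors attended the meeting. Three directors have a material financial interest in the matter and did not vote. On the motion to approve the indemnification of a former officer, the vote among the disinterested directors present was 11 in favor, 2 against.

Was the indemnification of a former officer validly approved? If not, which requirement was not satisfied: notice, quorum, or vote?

Notice: 6 business days given; 7 required (6 < 7). Not satisfied.
Quorum: 16 present, but the 3 interested directors do not count, leaving 13. Quorum is 8. Satisfied.
Vote: the indemnification of a former officer requires four-fifths of the disinterested directors present (16 − 3 = 13). 4/5 of 13 = 10.40, rounded up to 11, so 11 affirmative votes are needed; 11 voted in favor. Satisfied.

Invalid — notice requirement not satisfied.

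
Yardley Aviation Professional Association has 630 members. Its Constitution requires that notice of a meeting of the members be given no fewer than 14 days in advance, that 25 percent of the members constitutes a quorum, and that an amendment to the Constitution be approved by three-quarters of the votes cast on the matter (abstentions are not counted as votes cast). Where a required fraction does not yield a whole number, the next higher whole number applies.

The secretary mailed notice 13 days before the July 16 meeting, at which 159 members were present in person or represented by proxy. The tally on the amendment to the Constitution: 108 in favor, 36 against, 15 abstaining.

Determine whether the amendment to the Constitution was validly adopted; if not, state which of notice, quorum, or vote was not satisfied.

Notice: 13 days given; 14 required. Not satisfied.
Quorum: 25% of 630 = 157.50, rounded up to 158; 159 present. Satisfied.
Vote: requires three-fourths of the votes cast (159 − 15 abstaining = 144); 3/4 of 144 = 108, so 108 needed; 108 in favor. Satisfied.

Invalid — notice requirement not satisfied.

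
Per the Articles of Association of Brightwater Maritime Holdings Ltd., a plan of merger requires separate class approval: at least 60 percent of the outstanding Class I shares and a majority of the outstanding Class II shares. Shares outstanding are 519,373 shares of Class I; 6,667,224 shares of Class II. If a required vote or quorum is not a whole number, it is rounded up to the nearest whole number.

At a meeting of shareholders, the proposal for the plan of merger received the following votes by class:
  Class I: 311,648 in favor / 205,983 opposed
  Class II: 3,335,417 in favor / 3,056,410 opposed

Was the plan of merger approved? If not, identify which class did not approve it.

Class I: 3/5 of 519373 = 311623.80, rounded up to 311624; 311,624 required, 311,648 in favor — approved.
Class II: a majority of 6667224 is 3333613; 3,333,613 required, 3,335,417 in favor — approved.

Approved — every class gave the required vote.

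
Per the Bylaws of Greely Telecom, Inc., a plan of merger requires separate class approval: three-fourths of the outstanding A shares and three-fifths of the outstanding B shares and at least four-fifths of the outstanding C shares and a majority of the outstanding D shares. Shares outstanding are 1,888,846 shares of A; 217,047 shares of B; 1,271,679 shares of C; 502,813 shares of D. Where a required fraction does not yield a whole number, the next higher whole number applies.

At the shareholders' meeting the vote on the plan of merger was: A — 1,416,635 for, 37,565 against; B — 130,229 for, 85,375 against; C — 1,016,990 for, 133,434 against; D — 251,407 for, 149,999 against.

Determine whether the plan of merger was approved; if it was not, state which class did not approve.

Not approved — the C shares did not give the required vote.

A: 3/4 of 1888846 = 1416634.50, rounded up to 1416635; 1,416,635 required, 1,416,635 in favor — approved.
B: 3/5 of 217047 = 130228.20, rounded up to 130229; 130,229 required, 130,229 in favor — approved.
C: 4/5 of 1271679 = 1017343.20, rounded up to 1017344; 1,017,344 required, 1,016,990 in favor — not approved.
D: a majority of 502813 is 251407; 251,407 required, 251,407 in favor — approved.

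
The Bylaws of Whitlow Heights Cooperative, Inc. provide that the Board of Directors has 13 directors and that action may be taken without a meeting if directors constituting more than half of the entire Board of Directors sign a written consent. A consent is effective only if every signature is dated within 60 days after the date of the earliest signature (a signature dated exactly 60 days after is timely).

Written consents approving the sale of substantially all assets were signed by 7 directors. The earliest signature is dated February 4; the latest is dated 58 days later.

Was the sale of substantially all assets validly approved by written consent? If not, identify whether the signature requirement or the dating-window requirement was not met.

Effective — both the signature and dating-window requirements are satisfied.

Signatures required: more than half of 13 — a majority of 13 is 7, so 7 needed; 7 signed. Sufficient.
Dating window: the latest signature is 58 days after the earliest; the limit is 60 days. Within the window.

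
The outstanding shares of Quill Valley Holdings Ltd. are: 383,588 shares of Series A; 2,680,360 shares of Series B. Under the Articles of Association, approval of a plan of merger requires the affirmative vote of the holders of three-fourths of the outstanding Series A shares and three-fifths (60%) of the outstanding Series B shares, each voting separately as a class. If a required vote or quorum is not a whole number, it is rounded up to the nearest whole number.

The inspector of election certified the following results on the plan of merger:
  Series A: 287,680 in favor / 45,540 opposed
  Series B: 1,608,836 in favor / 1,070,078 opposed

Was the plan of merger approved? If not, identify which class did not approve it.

Series A: 3/4 of 383588 = 287691; 287,691 required, 287,680 in favor — not approved.
Series B: 3/5 of 2680360 = 1608216; 1,608,216 required, 1,608,836 in favor — approved.

Not approved — the Series A shares did not give the required vote.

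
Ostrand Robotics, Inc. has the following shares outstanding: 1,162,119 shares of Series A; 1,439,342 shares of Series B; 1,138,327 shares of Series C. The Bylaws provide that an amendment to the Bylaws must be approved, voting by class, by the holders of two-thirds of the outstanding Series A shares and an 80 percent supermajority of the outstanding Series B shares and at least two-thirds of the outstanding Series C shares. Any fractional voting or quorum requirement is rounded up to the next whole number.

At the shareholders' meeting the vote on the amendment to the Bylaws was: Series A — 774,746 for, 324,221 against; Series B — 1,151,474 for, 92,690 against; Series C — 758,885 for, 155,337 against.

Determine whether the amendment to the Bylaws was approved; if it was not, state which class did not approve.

Approved — every class gave the required vote.

Series A: 2/3 of 1162119 = 774746; 774,746 required, 774,746 in favor — approved.
Series B: 4/5 of 1439342 = 1151473.60, rounded up to 1151474; 1,151,474 required, 1,151,474 in favor — approved.
Series C: 2/3 of 1138327 = 758884.67, rounded up to 758885; 758,885 required, 758,885 in favor — approved.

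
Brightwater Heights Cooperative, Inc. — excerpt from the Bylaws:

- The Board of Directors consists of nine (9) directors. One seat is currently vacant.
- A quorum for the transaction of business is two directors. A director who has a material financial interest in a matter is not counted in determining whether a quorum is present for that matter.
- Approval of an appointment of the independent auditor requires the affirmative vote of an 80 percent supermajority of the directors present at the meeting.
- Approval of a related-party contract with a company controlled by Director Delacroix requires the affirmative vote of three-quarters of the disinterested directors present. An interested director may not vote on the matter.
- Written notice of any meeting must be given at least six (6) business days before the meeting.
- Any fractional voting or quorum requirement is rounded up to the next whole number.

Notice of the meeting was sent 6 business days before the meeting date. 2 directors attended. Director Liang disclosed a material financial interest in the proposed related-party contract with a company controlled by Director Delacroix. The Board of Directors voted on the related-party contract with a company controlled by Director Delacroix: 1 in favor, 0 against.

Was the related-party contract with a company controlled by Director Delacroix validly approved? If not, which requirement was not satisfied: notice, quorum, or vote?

Notice: 6 business days given; 6 required (6 ≥ 6). Satisfied.
Quorum: 2 present, but the 1 interested director does not count, leaving 1. Quorum is 2. Not satisfied.
Vote: the related-party contract with a company controlled by Director Delacroix requires three-fourths of the disinterested directors present (2 − 1 = 1). 3/4 of 1 = 0.75, rounded up to 1, so 1 affirmative vote is needed; 1 voted in favor. Satisfied. (Moot — without a quorum no business can be validly transacted.)

Invalid — quorum requirement not satisfied.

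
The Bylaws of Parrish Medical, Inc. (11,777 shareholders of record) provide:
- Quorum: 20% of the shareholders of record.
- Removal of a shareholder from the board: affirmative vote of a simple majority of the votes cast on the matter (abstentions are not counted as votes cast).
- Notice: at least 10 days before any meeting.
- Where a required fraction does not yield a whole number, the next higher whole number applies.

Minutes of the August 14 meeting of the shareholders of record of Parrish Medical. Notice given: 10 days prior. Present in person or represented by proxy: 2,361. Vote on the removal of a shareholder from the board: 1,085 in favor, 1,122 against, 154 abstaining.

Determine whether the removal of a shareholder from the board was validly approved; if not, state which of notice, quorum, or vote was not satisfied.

Invalid — vote requirement not satisfied.

Notice: 10 days given; 10 required. Satisfied.
Quorum: 20% of 11,777 = 2,355.40, rounded up to 2,356; 2,361 present. Satisfied.
Vote: requires a majority of the votes cast (2,361 − 154 abstaining = 2,207); a majority of 2207 is 1104, so 1,104 needed; 1,085 in favor. Not satisfied.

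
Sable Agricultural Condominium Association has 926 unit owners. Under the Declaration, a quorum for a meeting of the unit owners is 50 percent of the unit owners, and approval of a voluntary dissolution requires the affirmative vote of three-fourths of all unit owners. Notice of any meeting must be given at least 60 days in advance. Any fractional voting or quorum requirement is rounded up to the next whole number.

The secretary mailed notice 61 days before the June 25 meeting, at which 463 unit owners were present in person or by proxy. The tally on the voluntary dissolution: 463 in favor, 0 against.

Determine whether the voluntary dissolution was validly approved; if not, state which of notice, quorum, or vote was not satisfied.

Notice: 61 days given; 60 required. Satisfied.
Quorum: 50% of 926 = 463; 463 present. Satisfied.
Vote: requires three-fourths of all unit owners (926); 3/4 of 926 = 694.50, rounded up to 695, so 695 needed; 463 in favor. Not satisfied.

Invalid — vote requirement not satisfied.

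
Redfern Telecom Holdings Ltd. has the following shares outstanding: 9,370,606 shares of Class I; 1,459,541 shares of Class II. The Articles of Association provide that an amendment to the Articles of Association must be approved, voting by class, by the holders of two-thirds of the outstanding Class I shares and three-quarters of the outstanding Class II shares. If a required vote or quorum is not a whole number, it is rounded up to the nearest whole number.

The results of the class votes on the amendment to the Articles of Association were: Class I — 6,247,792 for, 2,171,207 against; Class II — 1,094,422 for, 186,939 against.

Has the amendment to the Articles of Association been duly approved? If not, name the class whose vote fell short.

Not approved — the Class II shares did not give the required vote.

Class I: 2/3 of 9370606 = 6247070.67, rounded up to 6247071; 6,247,071 required, 6,247,792 in favor — approved.
Class II: 3/4 of 1459541 = 1094655.75, rounded up to 1094656; 1,094,656 required, 1,094,422 in favor — not approved.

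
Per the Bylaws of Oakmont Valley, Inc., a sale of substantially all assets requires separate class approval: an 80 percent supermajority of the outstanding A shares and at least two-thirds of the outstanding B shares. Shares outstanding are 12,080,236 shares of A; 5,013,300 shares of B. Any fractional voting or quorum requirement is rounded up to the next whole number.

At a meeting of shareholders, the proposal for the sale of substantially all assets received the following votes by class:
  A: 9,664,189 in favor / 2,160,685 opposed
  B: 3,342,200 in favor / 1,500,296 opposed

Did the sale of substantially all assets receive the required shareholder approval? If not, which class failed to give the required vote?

A: 4/5 of 12080236 = 9664188.80, rounded up to 9664189; 9,664,189 required, 9,664,189 in favor — approved.
B: 2/3 of 5013300 = 3342200; 3,342,200 required, 3,342,200 in favor — approved.

Approved — every class gave the required vote.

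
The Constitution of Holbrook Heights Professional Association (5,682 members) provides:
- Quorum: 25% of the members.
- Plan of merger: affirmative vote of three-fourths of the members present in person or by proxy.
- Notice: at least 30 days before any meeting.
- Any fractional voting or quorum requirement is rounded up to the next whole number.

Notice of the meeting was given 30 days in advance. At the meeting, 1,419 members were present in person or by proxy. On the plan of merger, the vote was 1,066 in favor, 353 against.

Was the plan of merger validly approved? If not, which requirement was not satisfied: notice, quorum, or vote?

Notice: 30 days given; 30 required. Satisfied.
Quorum: 25% of 5,682 = 1,420.50, rounded up to 1,421; 1,419 present. Not satisfied.
Vote: requires three-fourths of those present (1,419); 3/4 of 1419 = 1064.25, rounded up to 1065, so 1,065 needed; 1,066 in favor. Satisfied.

Invalid — quorum requirement not satisfied.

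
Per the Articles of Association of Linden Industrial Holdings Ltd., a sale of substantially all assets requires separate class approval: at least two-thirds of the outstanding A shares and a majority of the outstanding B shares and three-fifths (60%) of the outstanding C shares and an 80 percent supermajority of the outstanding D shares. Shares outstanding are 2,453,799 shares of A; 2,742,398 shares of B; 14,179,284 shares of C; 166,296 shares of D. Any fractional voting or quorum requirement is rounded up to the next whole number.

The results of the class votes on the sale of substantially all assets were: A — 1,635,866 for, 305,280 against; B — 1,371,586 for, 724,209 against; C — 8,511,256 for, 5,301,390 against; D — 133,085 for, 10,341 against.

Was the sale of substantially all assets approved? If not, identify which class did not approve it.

Approved — every class gave the required vote.

A: 2/3 of 2453799 = 1635866; 1,635,866 required, 1,635,866 in favor — approved.
B: a majority of 2742398 is 1371200; 1,371,200 required, 1,371,586 in favor — approved.
C: 3/5 of 14179284 = 8507570.40, rounded up to 8507571; 8,507,571 required, 8,511,256 in favor — approved.
D: 4/5 of 166296 = 133036.80, rounded up to 133037; 133,037 required, 133,085 in favor — approved.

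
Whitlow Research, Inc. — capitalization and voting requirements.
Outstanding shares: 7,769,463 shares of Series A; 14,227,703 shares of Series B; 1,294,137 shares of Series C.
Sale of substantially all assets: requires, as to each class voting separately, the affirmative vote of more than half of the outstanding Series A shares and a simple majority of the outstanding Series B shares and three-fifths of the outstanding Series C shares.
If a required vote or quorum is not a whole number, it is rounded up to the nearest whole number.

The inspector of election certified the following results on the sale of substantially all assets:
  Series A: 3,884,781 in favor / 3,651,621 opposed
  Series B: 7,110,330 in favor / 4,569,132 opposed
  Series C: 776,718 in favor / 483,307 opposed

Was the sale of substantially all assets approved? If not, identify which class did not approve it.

Not approved — the Series B shares did not give the required vote.

Series A: a majority of 7769463 is 3884732; 3,884,732 required, 3,884,781 in favor — approved.
Series B: a majority of 14227703 is 7113852; 7,113,852 required, 7,110,330 in favor — not approved.
Series C: 3/5 of 1294137 = 776482.20, rounded up to 776483; 776,483 required, 776,718 in favor — approved.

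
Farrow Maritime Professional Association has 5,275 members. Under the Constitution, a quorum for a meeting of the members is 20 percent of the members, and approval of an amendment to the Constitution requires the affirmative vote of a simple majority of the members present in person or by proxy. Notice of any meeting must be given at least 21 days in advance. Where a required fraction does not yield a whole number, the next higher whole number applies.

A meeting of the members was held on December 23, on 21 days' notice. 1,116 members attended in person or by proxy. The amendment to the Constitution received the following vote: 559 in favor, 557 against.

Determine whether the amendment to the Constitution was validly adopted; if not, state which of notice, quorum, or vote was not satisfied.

Notice: 21 days given; 21 required. Satisfied.
Quorum: 20% of 5,275 = 1,055; 1,116 present. Satisfied.
Vote: requires a majority of those present (1,116); a majority of 1116 is 559, so 559 needed; 559 in favor. Satisfied.

Valid — all requirements satisfied.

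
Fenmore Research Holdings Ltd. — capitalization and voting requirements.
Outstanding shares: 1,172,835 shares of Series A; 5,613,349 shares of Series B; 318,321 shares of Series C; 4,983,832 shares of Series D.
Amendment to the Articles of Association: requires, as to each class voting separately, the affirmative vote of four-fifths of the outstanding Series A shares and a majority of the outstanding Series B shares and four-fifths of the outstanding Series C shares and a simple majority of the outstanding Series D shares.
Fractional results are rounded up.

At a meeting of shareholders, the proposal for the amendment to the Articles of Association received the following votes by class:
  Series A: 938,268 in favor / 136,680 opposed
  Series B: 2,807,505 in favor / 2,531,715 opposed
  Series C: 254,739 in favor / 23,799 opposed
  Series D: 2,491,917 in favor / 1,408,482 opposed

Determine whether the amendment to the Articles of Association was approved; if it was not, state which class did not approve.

Approved — every class gave the required vote.

Series A: 4/5 of 1172835 = 938268; 938,268 required, 938,268 in favor — approved.
Series B: a majority of 5613349 is 2806675; 2,806,675 required, 2,807,505 in favor — approved.
Series C: 4/5 of 318321 = 254656.80, rounded up to 254657; 254,657 required, 254,739 in favor — approved.
Series D: a majority of 4983832 is 2491917; 2,491,917 required, 2,491,917 in favor — approved.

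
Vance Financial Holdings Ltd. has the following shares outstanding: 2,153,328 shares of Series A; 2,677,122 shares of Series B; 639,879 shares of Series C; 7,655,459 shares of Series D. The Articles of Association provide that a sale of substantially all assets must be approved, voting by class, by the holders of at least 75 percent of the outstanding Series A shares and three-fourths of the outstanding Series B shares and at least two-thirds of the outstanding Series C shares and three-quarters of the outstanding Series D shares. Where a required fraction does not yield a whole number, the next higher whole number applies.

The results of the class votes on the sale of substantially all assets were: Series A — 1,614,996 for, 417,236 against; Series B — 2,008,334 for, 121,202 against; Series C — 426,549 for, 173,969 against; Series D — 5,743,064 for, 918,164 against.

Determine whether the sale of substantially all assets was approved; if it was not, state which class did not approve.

Not approved — the Series C shares did not give the required vote.

Series A: 3/4 of 2153328 = 1614996; 1,614,996 required, 1,614,996 in favor — approved.
Series B: 3/4 of 2677122 = 2007841.50, rounded up to 2007842; 2,007,842 required, 2,008,334 in favor — approved.
Series C: 2/3 of 639879 = 426586; 426,586 required, 426,549 in favor — not approved.
Series D: 3/4 of 7655459 = 5741594.25, rounded up to 5741595; 5,741,595 required, 5,743,064 in favor — approved.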